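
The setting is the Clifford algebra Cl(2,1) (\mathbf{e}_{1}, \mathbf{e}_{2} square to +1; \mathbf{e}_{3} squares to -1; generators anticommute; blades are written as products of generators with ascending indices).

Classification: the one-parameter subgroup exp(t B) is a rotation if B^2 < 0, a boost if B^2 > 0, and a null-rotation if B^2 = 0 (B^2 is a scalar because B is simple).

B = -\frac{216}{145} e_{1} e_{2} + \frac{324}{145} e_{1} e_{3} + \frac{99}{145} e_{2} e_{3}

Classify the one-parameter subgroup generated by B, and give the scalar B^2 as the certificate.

B^2 term by term: the squares give (-\frac{216}{145})^2*(e_{1} e_{2})^2 + (\frac{324}{145})^2*(e_{1} e_{3})^2 + (\frac{99}{145})^2*(e_{2} e_{3})^2 = \frac{46656}{21025}*(-1) + \frac{104976}{21025}*(+1) + \frac{9801}{21025}*(+1) = \frac{81}{25} (each basis 2-blade squares to minus the product of its generators' squares); cross terms between blades sharing an index anticommute and cancel. So B^2 = \frac{81}{25}.
Answer: boost, certificate B^2 = \frac{81}{25}. Because \frac{81}{25} is invariant under every versor sandwich, the classification follows from its sign alone.


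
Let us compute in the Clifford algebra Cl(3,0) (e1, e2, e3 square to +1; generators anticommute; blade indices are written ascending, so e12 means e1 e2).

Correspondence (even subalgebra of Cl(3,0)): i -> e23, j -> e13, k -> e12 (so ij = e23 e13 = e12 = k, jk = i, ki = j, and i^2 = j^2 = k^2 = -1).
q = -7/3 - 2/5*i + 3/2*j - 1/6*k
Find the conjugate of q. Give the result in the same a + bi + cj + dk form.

In blades: q = -7/3 - 1/6*e12 + 3/2*e13 - 2/5*e23.
Quaternion conjugation is reversion on the even subalgebra: the scalar is fixed and every grade-2 blade flips sign, giving -7/3 + 1/6*e12 - 3/2*e13 + 2/5*e23; translating back:
Answer: -7/3 + 2/5*i - 3/2*j + 1/6*k


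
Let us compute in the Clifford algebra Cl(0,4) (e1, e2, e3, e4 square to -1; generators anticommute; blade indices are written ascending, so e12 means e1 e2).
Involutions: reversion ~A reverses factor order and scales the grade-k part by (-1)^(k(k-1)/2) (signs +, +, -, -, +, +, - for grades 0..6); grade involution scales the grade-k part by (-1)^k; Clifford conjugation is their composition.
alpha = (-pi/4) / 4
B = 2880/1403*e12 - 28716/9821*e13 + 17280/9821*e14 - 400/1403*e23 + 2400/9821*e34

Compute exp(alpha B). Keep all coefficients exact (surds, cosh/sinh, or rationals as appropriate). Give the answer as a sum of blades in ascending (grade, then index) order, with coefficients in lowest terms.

B^2 term by term: the squares give (2880/1403)^2*(e12)^2 + (-28716/9821)^2*(e13)^2 + (17280/9821)^2*(e14)^2 + (-400/1403)^2*(e23)^2 + (2400/9821)^2*(e34)^2 = 8294400/1968409*(-1) + 824608656/96452041*(-1) + 298598400/96452041*(-1) + 160000/1968409*(-1) + 5760000/96452041*(-1) = -16 (each basis 2-blade squares to minus the product of its generators' squares); cross terms between blades sharing an index anticommute and cancel; the commuting (index-disjoint) pairs give grade-4 terms 2*c*c'*(blade product), which cancel blade by blade — e1234: 13824000/13778863 - 13824000/13778863 = 0 — confirming B is simple. So B^2 = -16.
B^2 = -16 — a negative square means the series sums to a rotation: l = 4, alpha*l = -pi/4, so exp(alpha B) = cos(-pi/4) + (sin(-pi/4)/4)*B = sqrt(2)/2 + (-sqrt(2)/8)*B.
Answer: sqrt(2)/2 - 360*sqrt(2)/1403*e12 + 7179*sqrt(2)/19642*e13 - 2160*sqrt(2)/9821*e14 + 50*sqrt(2)/1403*e23 - 300*sqrt(2)/9821*e34


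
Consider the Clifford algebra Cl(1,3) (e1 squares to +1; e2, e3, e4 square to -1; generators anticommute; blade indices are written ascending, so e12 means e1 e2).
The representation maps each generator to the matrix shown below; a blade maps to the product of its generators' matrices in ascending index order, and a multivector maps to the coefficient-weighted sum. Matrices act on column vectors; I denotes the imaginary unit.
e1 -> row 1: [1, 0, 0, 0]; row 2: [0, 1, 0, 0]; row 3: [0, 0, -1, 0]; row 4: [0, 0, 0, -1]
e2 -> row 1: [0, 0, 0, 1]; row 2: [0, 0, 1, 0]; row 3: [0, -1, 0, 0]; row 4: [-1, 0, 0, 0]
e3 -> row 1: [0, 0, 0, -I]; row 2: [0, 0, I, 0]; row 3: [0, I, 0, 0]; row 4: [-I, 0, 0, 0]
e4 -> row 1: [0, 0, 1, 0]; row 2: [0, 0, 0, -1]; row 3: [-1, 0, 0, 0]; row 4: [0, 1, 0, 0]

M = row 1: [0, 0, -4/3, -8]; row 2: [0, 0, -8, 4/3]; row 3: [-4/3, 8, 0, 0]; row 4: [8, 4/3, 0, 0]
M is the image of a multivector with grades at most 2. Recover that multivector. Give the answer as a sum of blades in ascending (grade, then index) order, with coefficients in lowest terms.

Method: the blade images are trace-orthogonal — tr(rho(e_A) rho(e_B)^-1) = 4 if A = B and 0 otherwise — and rho(e_A)^-1 = (e_A)^2 * rho(e_A) with (e_A)^2 = +1 or -1, so the coefficient of e_A in the preimage is (e_A)^2 * tr(M rho(e_A))/4.
Nonzero projections over blades of grade <= 2: e2: (e2)^2 = -1, tr(M rho(e2)) = 32, coefficient -8; e14: (e14)^2 = +1, tr(M rho(e14)) = -16/3, coefficient -4/3. Every other blade of grade <= 2 projects to 0.
Answer: -8*e2 - 4/3*e14


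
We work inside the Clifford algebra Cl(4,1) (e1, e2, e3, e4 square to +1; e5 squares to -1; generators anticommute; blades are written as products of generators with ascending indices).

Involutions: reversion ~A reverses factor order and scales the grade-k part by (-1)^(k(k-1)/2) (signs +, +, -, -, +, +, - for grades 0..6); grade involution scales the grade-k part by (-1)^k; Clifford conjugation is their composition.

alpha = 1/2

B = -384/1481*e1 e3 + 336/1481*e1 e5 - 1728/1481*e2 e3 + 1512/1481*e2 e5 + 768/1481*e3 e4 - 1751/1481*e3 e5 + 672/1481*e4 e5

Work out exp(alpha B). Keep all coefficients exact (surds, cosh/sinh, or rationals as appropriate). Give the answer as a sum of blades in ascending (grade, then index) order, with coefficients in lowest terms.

B^2 term by term: the squares give (-384/1481)^2*(e1 e3)^2 + (336/1481)^2*(e1 e5)^2 + (-1728/1481)^2*(e2 e3)^2 + (1512/1481)^2*(e2 e5)^2 + (768/1481)^2*(e3 e4)^2 + (-1751/1481)^2*(e3 e5)^2 + (672/1481)^2*(e4 e5)^2 = 147456/2193361*(-1) + 112896/2193361*(+1) + 2985984/2193361*(-1) + 2286144/2193361*(+1) + 589824/2193361*(-1) + 3066001/2193361*(+1) + 451584/2193361*(+1) = 1 (each basis 2-blade squares to minus the product of its generators' squares); cross terms between blades sharing an index anticommute and cancel; the commuting (index-disjoint) pairs give grade-4 terms 2*c*c'*(blade product), which cancel blade by blade — e1 e2 e3 e5: 1161216/2193361 - 1161216/2193361 = 0; e1 e3 e4 e5: -516096/2193361 + 516096/2193361 = 0; e2 e3 e4 e5: -2322432/2193361 + 2322432/2193361 = 0 — confirming B is simple. So B^2 = 1.
B^2 = 1 — since the square is positive, the closed form is hyperbolic: l = 1, alpha*l = 1/2, so exp(alpha B) = cosh(1/2) + (sinh(1/2)/1)*B = cosh(1/2) + (sinh(1/2))*B.
Answer: cosh(1/2) - 384*sinh(1/2)/1481*e1 e3 + 336*sinh(1/2)/1481*e1 e5 - 1728*sinh(1/2)/1481*e2 e3 + 1512*sinh(1/2)/1481*e2 e5 + 768*sinh(1/2)/1481*e3 e4 - 1751*sinh(1/2)/1481*e3 e5 + 672*sinh(1/2)/1481*e4 e5


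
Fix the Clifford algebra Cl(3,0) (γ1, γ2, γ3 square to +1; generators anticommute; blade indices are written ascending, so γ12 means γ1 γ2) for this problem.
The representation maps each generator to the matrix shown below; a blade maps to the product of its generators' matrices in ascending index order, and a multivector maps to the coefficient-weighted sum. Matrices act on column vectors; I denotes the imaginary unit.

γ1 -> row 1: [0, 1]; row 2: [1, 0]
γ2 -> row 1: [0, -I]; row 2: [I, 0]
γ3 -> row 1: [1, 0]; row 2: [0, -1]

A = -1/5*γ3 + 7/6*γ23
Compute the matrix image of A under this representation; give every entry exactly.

Bivector images (products of the table entries): rho(γ23) = rho(γ2)rho(γ3) = row 1: [0, I]; row 2: [I, 0].
M = (-1/5)*rho(γ3) + (7/6)*rho(γ23), summed entrywise:
Answer: row 1: [-1/5, 7*I/6]; row 2: [7*I/6, 1/5]


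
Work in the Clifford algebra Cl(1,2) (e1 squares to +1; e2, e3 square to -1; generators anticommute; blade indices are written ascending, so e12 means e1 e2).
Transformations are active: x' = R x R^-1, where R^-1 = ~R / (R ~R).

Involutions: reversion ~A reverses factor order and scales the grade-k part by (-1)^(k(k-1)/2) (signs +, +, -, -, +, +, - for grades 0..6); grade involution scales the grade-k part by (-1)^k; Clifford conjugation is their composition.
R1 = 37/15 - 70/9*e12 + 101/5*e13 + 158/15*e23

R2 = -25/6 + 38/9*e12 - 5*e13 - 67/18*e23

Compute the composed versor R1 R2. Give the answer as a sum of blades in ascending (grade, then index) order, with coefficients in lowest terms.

Distribute over the terms of R1 (each basis-blade product reordered to ascending indices, repeated generators contracted through their squares):
(37/15) R2 = -185/18 + 1406/135*e12 - 37/3*e13 - 2479/270*e23
(-70/9*e12) R2 = -2660/81 + 875/27*e12 - 2345/81*e13 - 350/9*e23
(101/5*e13) R2 = -101 - 6767/90*e12 - 505/6*e13 + 3838/45*e23
(158/15*e23) R2 = 5293/135 + 158/3*e12 + 6004/135*e13 - 395/9*e23
Summing the partial products and collecting blades:
Answer: -84977/810 + 203/10*e12 - 65591/810*e13 - 1801/270*e23


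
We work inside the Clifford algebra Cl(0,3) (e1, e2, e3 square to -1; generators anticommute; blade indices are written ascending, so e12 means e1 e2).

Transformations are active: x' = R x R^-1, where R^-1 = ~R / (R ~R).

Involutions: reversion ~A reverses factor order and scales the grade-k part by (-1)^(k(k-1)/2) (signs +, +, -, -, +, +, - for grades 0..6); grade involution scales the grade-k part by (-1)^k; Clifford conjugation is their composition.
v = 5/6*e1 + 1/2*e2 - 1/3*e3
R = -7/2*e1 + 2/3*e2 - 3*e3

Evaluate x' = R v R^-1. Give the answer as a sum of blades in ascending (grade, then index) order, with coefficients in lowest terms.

~R = -7/2*e1 + 2/3*e2 - 3*e3, and R ~R = -781/36, so R^-1 = ~R / (-781/36).
R v = 19/12 - 83/36*e12 + 11/3*e13 + 23/18*e23
Answer: -1511/4686*e1 - 933/1562*e2 + 1807/2343*e3


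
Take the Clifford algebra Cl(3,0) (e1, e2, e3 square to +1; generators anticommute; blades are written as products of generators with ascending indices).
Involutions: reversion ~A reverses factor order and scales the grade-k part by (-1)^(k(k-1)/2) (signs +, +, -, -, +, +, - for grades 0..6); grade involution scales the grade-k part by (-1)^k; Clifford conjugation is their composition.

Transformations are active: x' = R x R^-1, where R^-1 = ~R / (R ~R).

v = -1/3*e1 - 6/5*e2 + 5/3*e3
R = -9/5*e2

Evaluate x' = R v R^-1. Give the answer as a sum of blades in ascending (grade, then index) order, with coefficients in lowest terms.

~R = -9/5*e2, and R ~R = 81/25, so R^-1 = ~R / (81/25).
R v = 54/25 - 3/5*e1 e2 - 3*e2 e3
Answer: 1/3*e1 - 6/5*e2 - 5/3*e3


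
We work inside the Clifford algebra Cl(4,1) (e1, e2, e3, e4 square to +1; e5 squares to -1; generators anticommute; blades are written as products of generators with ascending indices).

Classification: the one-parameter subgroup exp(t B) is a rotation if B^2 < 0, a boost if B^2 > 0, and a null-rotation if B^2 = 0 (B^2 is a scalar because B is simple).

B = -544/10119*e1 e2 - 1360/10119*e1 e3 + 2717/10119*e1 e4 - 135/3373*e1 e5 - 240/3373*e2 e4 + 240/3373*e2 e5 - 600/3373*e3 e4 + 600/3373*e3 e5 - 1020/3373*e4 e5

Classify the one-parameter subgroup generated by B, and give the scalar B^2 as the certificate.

B^2 term by term: the squares give (-544/10119)^2*(e1 e2)^2 + (-1360/10119)^2*(e1 e3)^2 + (2717/10119)^2*(e1 e4)^2 + (-135/3373)^2*(e1 e5)^2 + (-240/3373)^2*(e2 e4)^2 + (240/3373)^2*(e2 e5)^2 + (-600/3373)^2*(e3 e4)^2 + (600/3373)^2*(e3 e5)^2 + (-1020/3373)^2*(e4 e5)^2 = 295936/102394161*(-1) + 1849600/102394161*(-1) + 7382089/102394161*(-1) + 18225/11377129*(+1) + 57600/11377129*(-1) + 57600/11377129*(+1) + 360000/11377129*(-1) + 360000/11377129*(+1) + 1040400/11377129*(+1) = 0 (each basis 2-blade squares to minus the product of its generators' squares); cross terms between blades sharing an index anticommute and cancel; the commuting (index-disjoint) pairs give grade-4 terms 2*c*c'*(blade product), which cancel blade by blade — e1 e2 e3 e4: 217600/11377129 - 217600/11377129 = 0; e1 e2 e3 e5: -217600/11377129 + 217600/11377129 = 0; e1 e2 e4 e5: 369920/11377129 - 434720/11377129 + 64800/11377129 = 0; e1 e3 e4 e5: 924800/11377129 - 1086800/11377129 + 162000/11377129 = 0; e2 e3 e4 e5: 288000/11377129 - 288000/11377129 = 0 — confirming B is simple. So B^2 = 0.
Answer: null-rotation, certificate B^2 = 0. One invariant decides it: the square 0 survives every conjugation, and its sign is exactly the classification.


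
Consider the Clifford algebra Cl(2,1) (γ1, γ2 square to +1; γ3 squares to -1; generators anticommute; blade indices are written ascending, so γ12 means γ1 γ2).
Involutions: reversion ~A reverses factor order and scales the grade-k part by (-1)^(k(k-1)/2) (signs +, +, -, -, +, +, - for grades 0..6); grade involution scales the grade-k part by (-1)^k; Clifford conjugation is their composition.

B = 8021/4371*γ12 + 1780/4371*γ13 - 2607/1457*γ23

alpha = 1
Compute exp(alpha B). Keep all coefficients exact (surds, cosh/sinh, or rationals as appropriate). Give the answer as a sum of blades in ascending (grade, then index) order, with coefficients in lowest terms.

B^2 term by term: the squares give (8021/4371)^2*(γ12)^2 + (1780/4371)^2*(γ13)^2 + (-2607/1457)^2*(γ23)^2 = 64336441/19105641*(-1) + 3168400/19105641*(+1) + 6796449/2122849*(+1) = 0 (each basis 2-blade squares to minus the product of its generators' squares); cross terms between blades sharing an index anticommute and cancel. So B^2 = 0.
B^2 = 0, hence only two terms survive: exp(alpha B) = 1 + alpha B (parabolic case).
Answer: 1 + 8021/4371*γ12 + 1780/4371*γ13 - 2607/1457*γ23


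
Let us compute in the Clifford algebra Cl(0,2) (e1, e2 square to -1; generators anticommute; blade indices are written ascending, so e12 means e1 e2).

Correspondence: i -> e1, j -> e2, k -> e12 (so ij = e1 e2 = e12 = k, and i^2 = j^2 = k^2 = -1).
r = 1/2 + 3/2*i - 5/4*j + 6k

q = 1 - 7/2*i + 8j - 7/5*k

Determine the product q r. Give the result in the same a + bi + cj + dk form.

In blades: q = 1 - 7/2*e1 + 8*e2 - 7/5*e12, r = 1/2 + 3/2*e1 - 5/4*e2 + 6*e12.
Distribute q over r term by term (generator squares from the signature, products reordered to ascending indices): (1)*r = 1/2 + 3/2*e1 - 5/4*e2 + 6*e12; (-7/2*e1)*r = 21/4 - 7/4*e1 + 21*e2 + 35/8*e12; (8*e2)*r = 10 + 48*e1 + 4*e2 - 12*e12; (-7/5*e12)*r = 42/5 - 7/4*e1 - 21/10*e2 - 7/10*e12.
Sum: 483/20 + 46*e1 + 433/20*e2 - 93/40*e12; translating back through the correspondence:
Answer: 483/20 + 46i + 433/20*j - 93/40*k


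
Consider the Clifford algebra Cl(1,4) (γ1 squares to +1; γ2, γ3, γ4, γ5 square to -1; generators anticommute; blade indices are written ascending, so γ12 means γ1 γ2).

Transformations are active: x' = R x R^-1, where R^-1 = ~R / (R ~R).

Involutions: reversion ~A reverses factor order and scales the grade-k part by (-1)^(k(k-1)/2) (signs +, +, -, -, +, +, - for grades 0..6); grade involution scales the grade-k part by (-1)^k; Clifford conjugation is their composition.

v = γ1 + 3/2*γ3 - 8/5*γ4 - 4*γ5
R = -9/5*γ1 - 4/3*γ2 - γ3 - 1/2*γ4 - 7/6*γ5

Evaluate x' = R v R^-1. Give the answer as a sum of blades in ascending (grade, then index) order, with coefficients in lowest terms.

~R = -9/5*γ1 - 4/3*γ2 - γ3 - 1/2*γ4 - 7/6*γ5, and R ~R = -517/450, so R^-1 = ~R / (-517/450).
R v = -173/30 + 4/3*γ12 - 17/10*γ13 + 169/50*γ14 + 251/30*γ15 - 2*γ23 + 32/15*γ24 + 16/3*γ25 + 47/20*γ34 + 23/4*γ35 + 2/15*γ45
Answer: -9859/517*γ1 - 6920/517*γ2 - 11931/1034*γ3 - 8839/2585*γ4 - 3987/517*γ5


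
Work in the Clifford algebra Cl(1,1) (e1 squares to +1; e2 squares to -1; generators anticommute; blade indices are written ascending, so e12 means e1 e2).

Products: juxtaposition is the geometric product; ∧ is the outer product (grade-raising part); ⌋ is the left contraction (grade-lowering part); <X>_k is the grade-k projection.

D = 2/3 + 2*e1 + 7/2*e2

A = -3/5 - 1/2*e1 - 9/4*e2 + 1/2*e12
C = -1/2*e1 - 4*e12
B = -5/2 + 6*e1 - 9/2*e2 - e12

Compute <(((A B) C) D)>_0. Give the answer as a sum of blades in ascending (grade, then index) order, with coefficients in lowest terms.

step 1: -97/8 + 43/20*e1 + 233/40*e2 + 151/10*e12
step 2: -2459/40 - 1379/80*e1 - 21/20*e2 + 4113/80*e12
step 3: -4307/60 - 30181/96*e1 - 5099/16*e2 - 3833/160*e12
step 4: -4307/60
Answer: -4307/60


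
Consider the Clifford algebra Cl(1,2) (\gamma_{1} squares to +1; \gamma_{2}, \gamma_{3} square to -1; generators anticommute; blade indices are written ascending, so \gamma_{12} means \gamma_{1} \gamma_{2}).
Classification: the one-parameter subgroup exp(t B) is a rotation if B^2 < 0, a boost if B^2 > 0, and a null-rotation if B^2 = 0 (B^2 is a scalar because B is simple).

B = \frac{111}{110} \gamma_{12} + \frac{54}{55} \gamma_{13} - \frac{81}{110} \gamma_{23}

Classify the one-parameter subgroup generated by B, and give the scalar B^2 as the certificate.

B^2 term by term: the squares give (\frac{111}{110})^2*(\gamma_{12})^2 + (\frac{54}{55})^2*(\gamma_{13})^2 + (-\frac{81}{110})^2*(\gamma_{23})^2 = \frac{12321}{12100}*(+1) + \frac{2916}{3025}*(+1) + \frac{6561}{12100}*(-1) = \frac{36}{25} (each basis 2-blade squares to minus the product of its generators' squares); cross terms between blades sharing an index anticommute and cancel. So B^2 = \frac{36}{25}.
Answer: boost, certificate B^2 = \frac{36}{25}. Note: conjugating B changes its blade decomposition but never the scalar B^2 = \frac{36}{25}, whose sign settles the classification.


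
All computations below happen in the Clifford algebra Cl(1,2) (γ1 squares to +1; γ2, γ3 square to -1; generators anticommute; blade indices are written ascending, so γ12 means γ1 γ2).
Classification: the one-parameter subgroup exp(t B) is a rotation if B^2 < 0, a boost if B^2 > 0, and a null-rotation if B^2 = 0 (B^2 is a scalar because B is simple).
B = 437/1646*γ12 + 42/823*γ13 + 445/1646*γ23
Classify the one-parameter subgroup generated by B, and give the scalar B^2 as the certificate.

B^2 term by term: the squares give (437/1646)^2*(γ12)^2 + (42/823)^2*(γ13)^2 + (445/1646)^2*(γ23)^2 = 190969/2709316*(+1) + 1764/677329*(+1) + 198025/2709316*(-1) = 0 (each basis 2-blade squares to minus the product of its generators' squares); cross terms between blades sharing an index anticommute and cancel. So B^2 = 0.
Answer: null-rotation, certificate B^2 = 0. The scalar 0 is the complete invariant here: its sign names the subgroup type.


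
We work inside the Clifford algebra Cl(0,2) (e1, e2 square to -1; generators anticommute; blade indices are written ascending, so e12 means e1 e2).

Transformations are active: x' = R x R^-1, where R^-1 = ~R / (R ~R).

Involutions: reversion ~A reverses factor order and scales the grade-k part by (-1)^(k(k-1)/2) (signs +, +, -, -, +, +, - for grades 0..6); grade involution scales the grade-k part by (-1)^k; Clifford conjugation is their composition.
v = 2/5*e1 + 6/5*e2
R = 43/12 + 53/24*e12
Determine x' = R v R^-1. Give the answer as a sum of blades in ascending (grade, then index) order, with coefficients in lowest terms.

~R = 43/12 - 53/24*e12, and R ~R = 10205/576, so R^-1 = ~R / (10205/576).
R v = -73/60*e1 + 311/60*e2
Answer: -45522/51025*e1 + 45754/51025*e2


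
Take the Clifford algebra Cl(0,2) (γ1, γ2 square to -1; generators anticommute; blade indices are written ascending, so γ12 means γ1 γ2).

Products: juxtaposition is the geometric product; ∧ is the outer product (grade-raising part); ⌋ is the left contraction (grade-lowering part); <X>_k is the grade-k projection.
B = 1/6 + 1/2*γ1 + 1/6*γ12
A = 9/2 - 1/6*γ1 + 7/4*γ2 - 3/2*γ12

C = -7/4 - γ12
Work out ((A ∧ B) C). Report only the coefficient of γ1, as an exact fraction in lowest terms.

step 1: 3/4 + 20/9*γ1 + 7/24*γ2 - 3/8*γ12
step 2: -27/16 - 301/72*γ1 + 493/288*γ2 - 3/32*γ12
Answer: -301/72


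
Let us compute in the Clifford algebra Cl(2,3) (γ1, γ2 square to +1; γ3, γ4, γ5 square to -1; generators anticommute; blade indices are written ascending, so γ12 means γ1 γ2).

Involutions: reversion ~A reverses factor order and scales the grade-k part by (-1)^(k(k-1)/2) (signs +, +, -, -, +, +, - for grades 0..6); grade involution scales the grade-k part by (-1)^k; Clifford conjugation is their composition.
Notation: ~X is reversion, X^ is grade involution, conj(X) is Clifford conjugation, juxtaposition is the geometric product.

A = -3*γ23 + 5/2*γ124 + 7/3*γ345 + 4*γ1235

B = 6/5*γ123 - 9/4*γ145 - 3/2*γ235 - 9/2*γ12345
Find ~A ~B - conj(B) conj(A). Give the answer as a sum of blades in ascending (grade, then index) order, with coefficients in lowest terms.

first term: -48/5*γ1 + 18*γ4 + 93/10*γ5 + 21/2*γ12 - 21/4*γ13 + 7/2*γ24 + 45/8*γ25 + 3*γ34 - 45/4*γ35 - 27/2*γ145 - 9*γ234 - 14/5*γ1245 - 15/4*γ1345 + 27/4*γ12345
second term: -12/5*γ1 - 18*γ4 + 3/10*γ5 + 21/2*γ12 + 21/4*γ13 - 7/2*γ24 - 45/8*γ25 - 3*γ34 - 45/4*γ35 + 27/2*γ145 + 9*γ234 - 14/5*γ1245 - 15/4*γ1345 - 27/4*γ12345
Answer: -36/5*γ1 + 36*γ4 + 9*γ5 - 21/2*γ13 + 7*γ24 + 45/4*γ25 + 6*γ34 - 27*γ145 - 18*γ234 + 27/2*γ12345


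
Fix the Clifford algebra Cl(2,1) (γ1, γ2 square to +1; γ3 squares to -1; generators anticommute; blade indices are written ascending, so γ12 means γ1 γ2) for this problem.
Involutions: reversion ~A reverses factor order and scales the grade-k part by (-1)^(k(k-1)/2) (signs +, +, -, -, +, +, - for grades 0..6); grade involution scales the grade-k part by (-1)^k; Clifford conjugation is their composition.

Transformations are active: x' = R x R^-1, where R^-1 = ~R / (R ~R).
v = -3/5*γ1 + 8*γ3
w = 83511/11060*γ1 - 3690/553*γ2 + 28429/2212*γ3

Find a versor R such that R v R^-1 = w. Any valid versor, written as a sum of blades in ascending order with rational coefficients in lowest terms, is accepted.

Sketch: the shared square -1591/25 makes R = v + w = 15375/2212*γ1 - 3690/553*γ2 + 46125/2212*γ3 the natural versor; its sandwich fixes that direction, negates (v - w)/2, and sends v to w.
Answer: 15375/2212*γ1 - 3690/553*γ2 + 46125/2212*γ3


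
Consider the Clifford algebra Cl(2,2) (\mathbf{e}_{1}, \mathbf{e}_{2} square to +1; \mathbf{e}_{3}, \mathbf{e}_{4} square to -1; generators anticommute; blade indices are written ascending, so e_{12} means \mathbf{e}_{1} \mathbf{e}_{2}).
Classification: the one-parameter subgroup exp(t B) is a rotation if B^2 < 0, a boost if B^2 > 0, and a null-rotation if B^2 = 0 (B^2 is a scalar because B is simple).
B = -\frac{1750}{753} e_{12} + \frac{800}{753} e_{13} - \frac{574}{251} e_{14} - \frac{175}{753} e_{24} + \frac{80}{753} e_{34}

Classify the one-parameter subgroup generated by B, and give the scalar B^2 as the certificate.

B^2 term by term: the squares give (-\frac{1750}{753})^2*(e_{12})^2 + (\frac{800}{753})^2*(e_{13})^2 + (-\frac{574}{251})^2*(e_{14})^2 + (-\frac{175}{753})^2*(e_{24})^2 + (\frac{80}{753})^2*(e_{34})^2 = \frac{3062500}{567009}*(-1) + \frac{640000}{567009}*(+1) + \frac{329476}{63001}*(+1) + \frac{30625}{567009}*(+1) + \frac{6400}{567009}*(-1) = 1 (each basis 2-blade squares to minus the product of its generators' squares); cross terms between blades sharing an index anticommute and cancel; the commuting (index-disjoint) pairs give grade-4 terms 2*c*c'*(blade product), which cancel blade by blade — e_{1234}: -\frac{280000}{567009} + \frac{280000}{567009} = 0 — confirming B is simple. So B^2 = 1.
Answer: boost, certificate B^2 = 1. Because 1 is invariant under every versor sandwich, the classification follows from its sign alone.


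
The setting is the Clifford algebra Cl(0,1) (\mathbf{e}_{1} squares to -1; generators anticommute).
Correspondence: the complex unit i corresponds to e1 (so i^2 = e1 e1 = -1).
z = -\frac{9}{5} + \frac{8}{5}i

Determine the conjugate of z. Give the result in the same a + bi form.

In blades: z = -\frac{9}{5} + \frac{8}{5} e_{1}.
Conjugation here is Clifford conjugation: the scalar is fixed and the grade-1 and grade-2 blades all flip sign, giving -\frac{9}{5} - \frac{8}{5} e_{1}; translating back:
Answer: -\frac{9}{5} - \frac{8}{5}i


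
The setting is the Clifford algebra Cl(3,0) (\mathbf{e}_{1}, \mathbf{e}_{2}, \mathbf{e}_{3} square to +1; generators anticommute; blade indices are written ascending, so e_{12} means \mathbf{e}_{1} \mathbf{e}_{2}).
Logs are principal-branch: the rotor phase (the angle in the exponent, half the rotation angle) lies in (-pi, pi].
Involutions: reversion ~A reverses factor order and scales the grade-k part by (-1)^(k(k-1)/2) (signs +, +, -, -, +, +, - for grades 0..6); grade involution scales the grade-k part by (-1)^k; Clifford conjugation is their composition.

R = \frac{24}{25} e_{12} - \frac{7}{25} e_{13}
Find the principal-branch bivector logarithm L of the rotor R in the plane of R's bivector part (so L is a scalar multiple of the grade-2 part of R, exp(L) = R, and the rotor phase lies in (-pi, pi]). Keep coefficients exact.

The scalar part of R is 0, which fixes the principal-branch rotor phase; the unit plane is then the bivector part divided by the sine of that phase, and L is that plane scaled by the phase.
Concretely: cos(phase) = 0 gives phase = ±\frac{\pi}{2}, and since phase/sin(phase) is even the sign is immaterial: L = (phase/sin(phase)) * <R>_2 = (\frac{\pi}{2}) * <R>_2.
Answer: \frac{12 \pi}{25} e_{12} - \frac{7 \pi}{50} e_{13}


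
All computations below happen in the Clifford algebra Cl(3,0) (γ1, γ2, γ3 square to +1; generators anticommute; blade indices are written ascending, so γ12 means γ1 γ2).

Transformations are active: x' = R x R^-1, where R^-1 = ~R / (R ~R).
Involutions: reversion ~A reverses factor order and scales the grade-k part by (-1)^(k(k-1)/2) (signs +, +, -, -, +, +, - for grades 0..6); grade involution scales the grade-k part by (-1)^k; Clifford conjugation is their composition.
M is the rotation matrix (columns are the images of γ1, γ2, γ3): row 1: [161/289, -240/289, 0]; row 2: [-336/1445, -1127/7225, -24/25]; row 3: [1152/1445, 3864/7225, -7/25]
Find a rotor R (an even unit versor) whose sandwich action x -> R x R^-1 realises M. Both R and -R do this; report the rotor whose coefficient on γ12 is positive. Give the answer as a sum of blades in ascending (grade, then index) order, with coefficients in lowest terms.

Method: write R = a + b12*γ12 + b13*γ13 + b23*γ23 with a^2 + b12^2 + b13^2 + b23^2 = 1 (so R^-1 = ~R). Expanding the columns R e_j ~R gives tr M = 4a^2 - 1 and, from the antisymmetric part, M21 - M12 = -4a*b12, M13 - M31 = 4a*b13, M32 - M23 = -4a*b23.
Here tr M = 35/289, so a^2 = (1 + tr M)/4 = 81/289 and a = ±9/17. Taking a = 9/17: M21 - M12 = 864/1445, M13 - M31 = -1152/1445, M32 - M23 = 432/289, giving b12 = -24/85, b13 = -32/85, b23 = -12/17, i.e. R = 9/17 - 24/85*γ12 - 32/85*γ13 - 12/17*γ23.
Its γ12 coefficient is negative, so report the other preimage -R.
Answer: -9/17 + 24/85*γ12 + 32/85*γ13 + 12/17*γ23. Note: both R and -R realise this M (trace 35/289); the covering map identifies them, and the γ12-coefficient sign is the tie-breaker.


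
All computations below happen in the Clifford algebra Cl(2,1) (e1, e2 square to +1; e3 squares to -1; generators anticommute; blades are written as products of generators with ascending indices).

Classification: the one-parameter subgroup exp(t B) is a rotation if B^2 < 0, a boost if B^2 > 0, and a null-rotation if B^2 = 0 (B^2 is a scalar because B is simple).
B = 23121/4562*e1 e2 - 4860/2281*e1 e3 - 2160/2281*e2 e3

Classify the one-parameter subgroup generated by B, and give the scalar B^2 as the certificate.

B^2 term by term: the squares give (23121/4562)^2*(e1 e2)^2 + (-4860/2281)^2*(e1 e3)^2 + (-2160/2281)^2*(e2 e3)^2 = 534580641/20811844*(-1) + 23619600/5202961*(+1) + 4665600/5202961*(+1) = -81/4 (each basis 2-blade squares to minus the product of its generators' squares); cross terms between blades sharing an index anticommute and cancel. So B^2 = -81/4.
Answer: rotation, certificate B^2 = -81/4. Check the certificate: B^2 = -81/4, and that sign is decisive whatever form B takes.


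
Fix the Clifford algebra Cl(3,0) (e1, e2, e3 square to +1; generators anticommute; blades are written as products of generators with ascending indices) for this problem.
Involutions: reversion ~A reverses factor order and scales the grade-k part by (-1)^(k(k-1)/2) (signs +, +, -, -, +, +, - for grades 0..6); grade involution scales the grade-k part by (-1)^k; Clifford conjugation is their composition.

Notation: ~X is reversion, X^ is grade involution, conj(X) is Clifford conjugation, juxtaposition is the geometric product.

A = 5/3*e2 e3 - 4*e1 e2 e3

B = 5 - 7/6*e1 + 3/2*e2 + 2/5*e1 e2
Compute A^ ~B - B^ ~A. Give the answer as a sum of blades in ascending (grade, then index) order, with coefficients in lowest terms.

first term: -9/10*e3 - 16/3*e1 e3 + 11/3*e2 e3 + 325/18*e1 e2 e3
second term: 9/10*e3 + 16/3*e1 e3 - 11/3*e2 e3 + 325/18*e1 e2 e3
Answer: -9/5*e3 - 32/3*e1 e3 + 22/3*e2 e3


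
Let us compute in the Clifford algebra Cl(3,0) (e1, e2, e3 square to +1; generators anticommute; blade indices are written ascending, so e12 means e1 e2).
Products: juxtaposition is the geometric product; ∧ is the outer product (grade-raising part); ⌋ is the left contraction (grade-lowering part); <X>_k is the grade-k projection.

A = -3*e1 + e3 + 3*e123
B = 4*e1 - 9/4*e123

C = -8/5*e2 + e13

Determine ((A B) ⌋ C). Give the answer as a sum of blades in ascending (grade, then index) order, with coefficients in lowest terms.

step 1: -21/4 - 9/4*e12 - 4*e13 + 75/4*e23
step 2: 4 + 42/5*e2 - 21/4*e13
Answer: 4 + 42/5*e2 - 21/4*e13


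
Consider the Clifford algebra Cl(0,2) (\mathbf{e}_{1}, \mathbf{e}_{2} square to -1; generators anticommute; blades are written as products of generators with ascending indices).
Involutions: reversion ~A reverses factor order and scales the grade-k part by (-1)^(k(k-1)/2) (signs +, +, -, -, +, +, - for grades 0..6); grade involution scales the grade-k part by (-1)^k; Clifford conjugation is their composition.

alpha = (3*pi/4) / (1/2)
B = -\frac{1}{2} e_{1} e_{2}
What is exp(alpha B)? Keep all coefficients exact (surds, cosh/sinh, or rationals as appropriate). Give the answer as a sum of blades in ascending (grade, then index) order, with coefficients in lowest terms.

B^2 = (-\frac{1}{2})^2*(e_{1} e_{2})^2 = \frac{1}{4}*(-1) = -\frac{1}{4} (a basis 2-blade squares to minus the product of its generators' squares).
B^2 = -\frac{1}{4} — the negative square puts this in the circular regime; l = \frac{1}{2}, alpha*l = \frac{3 \pi}{4}, so exp(alpha B) = cos(\frac{3 \pi}{4}) + (sin(\frac{3 \pi}{4})/(\frac{1}{2}))*B = - \frac{\sqrt{2}}{2} + (\sqrt{2})*B.
Answer: - \frac{\sqrt{2}}{2} - \frac{\sqrt{2}}{2} e_{1} e_{2}


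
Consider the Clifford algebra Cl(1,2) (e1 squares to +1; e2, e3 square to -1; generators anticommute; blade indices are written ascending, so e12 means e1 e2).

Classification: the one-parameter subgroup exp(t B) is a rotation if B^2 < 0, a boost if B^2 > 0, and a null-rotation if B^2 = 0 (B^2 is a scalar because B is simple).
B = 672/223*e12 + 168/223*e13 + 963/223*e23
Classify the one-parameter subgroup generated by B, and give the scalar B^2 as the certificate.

B^2 term by term: the squares give (672/223)^2*(e12)^2 + (168/223)^2*(e13)^2 + (963/223)^2*(e23)^2 = 451584/49729*(+1) + 28224/49729*(+1) + 927369/49729*(-1) = -9 (each basis 2-blade squares to minus the product of its generators' squares); cross terms between blades sharing an index anticommute and cancel. So B^2 = -9.
Answer: rotation, certificate B^2 = -9. Why this suffices: the scalar -9 survives any versor conjugation, so its sign alone determines the class however B is presented.


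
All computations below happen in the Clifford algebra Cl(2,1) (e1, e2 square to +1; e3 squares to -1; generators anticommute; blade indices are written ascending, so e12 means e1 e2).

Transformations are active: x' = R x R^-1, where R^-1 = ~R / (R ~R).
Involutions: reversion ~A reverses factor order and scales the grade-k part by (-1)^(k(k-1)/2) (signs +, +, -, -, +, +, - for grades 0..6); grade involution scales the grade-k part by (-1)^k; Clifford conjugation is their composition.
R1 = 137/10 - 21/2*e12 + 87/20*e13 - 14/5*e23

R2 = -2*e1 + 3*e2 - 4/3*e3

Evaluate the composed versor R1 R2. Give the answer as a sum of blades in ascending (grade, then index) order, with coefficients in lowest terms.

Distribute over the terms of R2 (each basis-blade product reordered to ascending indices, repeated generators contracted through their squares):
R1 (-2*e1) = -137/5*e1 - 21*e2 + 87/10*e3 + 28/5*e123
R1 (3*e2) = -63/2*e1 + 411/10*e2 + 42/5*e3 - 261/20*e123
R1 (-4/3*e3) = 29/5*e1 - 56/15*e2 - 274/15*e3 + 14*e123
Summing the partial products and collecting blades:
Answer: -531/10*e1 + 491/30*e2 - 7/6*e3 + 131/20*e123


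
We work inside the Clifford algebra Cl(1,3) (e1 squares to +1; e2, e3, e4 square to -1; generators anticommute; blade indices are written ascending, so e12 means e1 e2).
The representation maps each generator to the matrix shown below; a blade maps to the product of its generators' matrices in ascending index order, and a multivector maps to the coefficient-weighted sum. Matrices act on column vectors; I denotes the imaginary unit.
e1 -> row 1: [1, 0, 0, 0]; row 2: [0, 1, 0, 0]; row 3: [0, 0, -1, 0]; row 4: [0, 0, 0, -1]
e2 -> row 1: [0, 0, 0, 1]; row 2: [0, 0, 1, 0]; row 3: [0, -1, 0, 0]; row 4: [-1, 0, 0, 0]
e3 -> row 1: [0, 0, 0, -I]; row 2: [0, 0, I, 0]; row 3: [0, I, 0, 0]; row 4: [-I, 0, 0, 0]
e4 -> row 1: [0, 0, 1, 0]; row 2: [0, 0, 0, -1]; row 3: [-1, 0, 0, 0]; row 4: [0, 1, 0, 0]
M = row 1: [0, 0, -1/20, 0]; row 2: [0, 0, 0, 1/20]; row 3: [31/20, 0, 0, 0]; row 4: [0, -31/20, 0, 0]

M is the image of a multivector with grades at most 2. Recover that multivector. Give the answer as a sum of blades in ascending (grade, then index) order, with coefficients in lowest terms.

Method: the blade images are trace-orthogonal — tr(rho(e_A) rho(e_B)^-1) = 4 if A = B and 0 otherwise — and rho(e_A)^-1 = (e_A)^2 * rho(e_A) with (e_A)^2 = +1 or -1, so the coefficient of e_A in the preimage is (e_A)^2 * tr(M rho(e_A))/4.
Nonzero projections over blades of grade <= 2: e4: (e4)^2 = -1, tr(M rho(e4)) = 16/5, coefficient -4/5; e14: (e14)^2 = +1, tr(M rho(e14)) = 3, coefficient 3/4. Every other blade of grade <= 2 projects to 0.
Answer: -4/5*e4 + 3/4*e14


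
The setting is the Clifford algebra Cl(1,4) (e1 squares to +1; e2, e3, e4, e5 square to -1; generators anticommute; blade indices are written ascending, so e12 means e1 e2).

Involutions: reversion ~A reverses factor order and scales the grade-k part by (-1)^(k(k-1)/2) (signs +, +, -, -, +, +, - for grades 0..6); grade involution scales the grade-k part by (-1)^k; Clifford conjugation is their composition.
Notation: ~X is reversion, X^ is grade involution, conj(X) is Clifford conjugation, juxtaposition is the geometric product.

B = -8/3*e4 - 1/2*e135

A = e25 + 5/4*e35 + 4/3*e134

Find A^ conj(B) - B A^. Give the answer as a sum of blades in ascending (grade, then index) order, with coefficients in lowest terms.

first term: 5/8*e1 + 32/9*e13 + 2/3*e45 - 1/2*e123 - 8/3*e245 - 10/3*e345
second term: 5/8*e1 - 32/9*e13 - 2/3*e45 + 1/2*e123 + 8/3*e245 + 10/3*e345
Answer: 64/9*e13 + 4/3*e45 - e123 - 16/3*e245 - 20/3*e345


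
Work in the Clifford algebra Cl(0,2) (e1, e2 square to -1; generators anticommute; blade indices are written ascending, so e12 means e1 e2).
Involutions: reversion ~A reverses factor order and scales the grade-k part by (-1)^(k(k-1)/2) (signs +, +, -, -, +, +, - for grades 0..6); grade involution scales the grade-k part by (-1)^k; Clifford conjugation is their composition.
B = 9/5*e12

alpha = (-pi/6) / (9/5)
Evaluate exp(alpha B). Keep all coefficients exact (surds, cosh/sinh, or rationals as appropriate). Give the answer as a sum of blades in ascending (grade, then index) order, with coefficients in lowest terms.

B^2 = (9/5)^2*(e12)^2 = 81/25*(-1) = -81/25 (a basis 2-blade squares to minus the product of its generators' squares).
B^2 = -81/25 — the series telescopes trigonometrically here: l = 9/5, alpha*l = -pi/6, so exp(alpha B) = cos(-pi/6) + (sin(-pi/6)/(9/5))*B = sqrt(3)/2 + (-5/18)*B.
Answer: sqrt(3)/2 - 1/2*e12


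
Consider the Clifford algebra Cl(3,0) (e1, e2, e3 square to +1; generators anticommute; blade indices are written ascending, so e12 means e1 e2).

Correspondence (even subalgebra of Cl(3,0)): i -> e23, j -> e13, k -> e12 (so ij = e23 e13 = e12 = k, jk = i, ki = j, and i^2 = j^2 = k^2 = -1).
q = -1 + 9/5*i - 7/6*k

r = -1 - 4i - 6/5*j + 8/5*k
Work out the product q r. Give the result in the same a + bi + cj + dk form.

In blades: q = -1 - 7/6*e12 + 9/5*e23, r = -1 + 8/5*e12 - 6/5*e13 - 4*e23.
Distribute q over r term by term (generator squares from the signature, products reordered to ascending indices): (-1)*r = 1 - 8/5*e12 + 6/5*e13 + 4*e23; (-7/6*e12)*r = 28/15 + 7/6*e12 + 14/3*e13 - 7/5*e23; (9/5*e23)*r = 36/5 - 54/25*e12 - 72/25*e13 - 9/5*e23.
Sum: 151/15 - 389/150*e12 + 224/75*e13 + 4/5*e23; translating back through the correspondence:
Answer: 151/15 + 4/5*i + 224/75*j - 389/150*k


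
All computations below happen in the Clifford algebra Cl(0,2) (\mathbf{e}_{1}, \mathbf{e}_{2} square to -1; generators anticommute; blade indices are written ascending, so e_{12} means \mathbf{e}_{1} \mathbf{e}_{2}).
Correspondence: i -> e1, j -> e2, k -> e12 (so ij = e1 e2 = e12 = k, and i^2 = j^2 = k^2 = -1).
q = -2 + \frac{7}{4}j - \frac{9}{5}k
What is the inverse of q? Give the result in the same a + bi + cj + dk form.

In blades: q = -2 + \frac{7}{4} e_{2} - \frac{9}{5} e_{12}.
With qbar = -2 - \frac{7}{4} e_{2} + \frac{9}{5} e_{12} (scalar fixed, mapped units negated), q qbar = \frac{4121}{400} (the sum of squared coefficients), so q^-1 = qbar / (\frac{4121}{400}) = -\frac{800}{4121} - \frac{700}{4121} e_{2} + \frac{720}{4121} e_{12}; translating back:
Answer: -\frac{800}{4121} - \frac{700}{4121}j + \frac{720}{4121}k


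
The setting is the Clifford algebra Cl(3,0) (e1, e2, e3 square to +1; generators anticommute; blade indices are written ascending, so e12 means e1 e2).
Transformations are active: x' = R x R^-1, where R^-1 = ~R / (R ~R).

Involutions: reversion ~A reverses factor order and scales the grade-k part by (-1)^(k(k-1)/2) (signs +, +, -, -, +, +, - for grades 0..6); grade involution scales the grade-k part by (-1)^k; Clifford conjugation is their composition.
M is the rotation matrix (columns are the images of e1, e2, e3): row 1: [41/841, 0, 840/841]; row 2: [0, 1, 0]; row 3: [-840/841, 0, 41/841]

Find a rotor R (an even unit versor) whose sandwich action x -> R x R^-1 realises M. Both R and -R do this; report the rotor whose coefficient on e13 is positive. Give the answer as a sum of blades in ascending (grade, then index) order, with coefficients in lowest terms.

Method: write R = a + b12*e12 + b13*e13 + b23*e23 with a^2 + b12^2 + b13^2 + b23^2 = 1 (so R^-1 = ~R). Expanding the columns R e_j ~R gives tr M = 4a^2 - 1 and, from the antisymmetric part, M21 - M12 = -4a*b12, M13 - M31 = 4a*b13, M32 - M23 = -4a*b23.
Here tr M = 923/841, so a^2 = (1 + tr M)/4 = 441/841 and a = ±21/29. Taking a = 21/29: M21 - M12 = 0, M13 - M31 = 1680/841, M32 - M23 = 0, giving b12 = 0, b13 = 20/29, b23 = 0, i.e. R = 21/29 + 20/29*e13.
Its e13 coefficient is already positive.
Answer: 21/29 + 20/29*e13. Recall the cover is two-to-one: with M of trace 923/841, both preimages act alike, and the stated e13 sign chooses the sheet.


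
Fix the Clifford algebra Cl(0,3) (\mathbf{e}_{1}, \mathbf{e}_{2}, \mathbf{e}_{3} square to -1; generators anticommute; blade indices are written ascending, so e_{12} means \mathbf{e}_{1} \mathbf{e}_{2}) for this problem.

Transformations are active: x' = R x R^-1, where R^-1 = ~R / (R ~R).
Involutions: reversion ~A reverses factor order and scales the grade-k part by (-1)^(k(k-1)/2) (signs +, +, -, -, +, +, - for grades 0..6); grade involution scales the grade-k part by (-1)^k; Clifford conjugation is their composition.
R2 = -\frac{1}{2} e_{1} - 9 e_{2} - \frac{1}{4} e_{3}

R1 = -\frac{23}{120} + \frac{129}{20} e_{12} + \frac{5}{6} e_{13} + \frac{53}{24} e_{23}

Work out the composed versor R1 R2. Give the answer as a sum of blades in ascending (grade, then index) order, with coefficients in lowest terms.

Distribute over the terms of R2 (each basis-blade product reordered to ascending indices, repeated generators contracted through their squares):
R1 (-\frac{1}{2} e_{1}) = \frac{23}{240} e_{1} - \frac{129}{40} e_{2} - \frac{5}{12} e_{3} - \frac{53}{48} e_{123}
R1 (-9 e_{2}) = \frac{1161}{20} e_{1} + \frac{69}{40} e_{2} - \frac{159}{8} e_{3} + \frac{15}{2} e_{123}
R1 (-\frac{1}{4} e_{3}) = \frac{5}{24} e_{1} + \frac{53}{96} e_{2} + \frac{23}{480} e_{3} - \frac{129}{80} e_{123}
Summing the partial products and collecting blades:
Answer: \frac{2801}{48} e_{1} - \frac{91}{96} e_{2} - \frac{3239}{160} e_{3} + \frac{287}{60} e_{123}
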